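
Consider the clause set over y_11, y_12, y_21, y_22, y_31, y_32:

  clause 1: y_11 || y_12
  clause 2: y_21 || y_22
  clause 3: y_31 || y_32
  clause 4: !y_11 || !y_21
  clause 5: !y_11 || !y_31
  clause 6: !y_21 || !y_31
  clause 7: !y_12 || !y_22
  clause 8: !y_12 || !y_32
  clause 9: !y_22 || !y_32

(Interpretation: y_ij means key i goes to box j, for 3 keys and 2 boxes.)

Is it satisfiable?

No

Try y_11 = true.
The clause (!y_21) is unit, so y_21 = false.
The clause (y_22) is unit, so y_22 = true.
The clause (!y_31) is unit, so y_31 = false.
The clause (y_32) is unit, so y_32 = true.
That conflicts with the unit clause (!y_32).
So y_11 must be the other value — set y_11 = false.
The clause (y_12) is unit, so y_12 = true.
The clause (!y_22) is unit, so y_22 = false.
The clause (y_21) is unit, so y_21 = true.
The clause (!y_31) is unit, so y_31 = false.
The clause (y_32) is unit, so y_32 = true.
That conflicts with the unit clause (!y_32).
Both values of y_11 lead to a conflict.
No assignment satisfies every clause.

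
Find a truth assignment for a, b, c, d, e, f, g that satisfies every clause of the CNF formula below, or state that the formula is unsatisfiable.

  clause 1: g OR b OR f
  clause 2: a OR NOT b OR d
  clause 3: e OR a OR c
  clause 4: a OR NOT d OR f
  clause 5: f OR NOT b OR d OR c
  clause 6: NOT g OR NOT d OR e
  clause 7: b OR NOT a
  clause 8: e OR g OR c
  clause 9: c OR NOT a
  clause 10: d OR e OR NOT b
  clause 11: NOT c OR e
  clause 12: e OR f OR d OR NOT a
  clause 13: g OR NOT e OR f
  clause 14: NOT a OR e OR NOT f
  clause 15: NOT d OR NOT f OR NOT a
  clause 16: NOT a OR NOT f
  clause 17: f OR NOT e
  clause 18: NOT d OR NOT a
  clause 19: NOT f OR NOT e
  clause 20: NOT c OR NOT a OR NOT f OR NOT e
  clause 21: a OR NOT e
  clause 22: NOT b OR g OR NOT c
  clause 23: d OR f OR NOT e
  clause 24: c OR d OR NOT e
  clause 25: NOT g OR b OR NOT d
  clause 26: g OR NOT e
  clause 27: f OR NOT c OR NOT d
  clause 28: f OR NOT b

Suppose b = true.
From the singleton clause (f), f = true.
From the singleton clause (NOT a), a = false.
From the singleton clause (d), d = true.
From the singleton clause (NOT e), e = false.
From the singleton clause (c), c = true.
But (NOT c) is also a unit clause — contradiction.
Backtrack on b: now try b = false.
From the singleton clause (NOT a), a = false.
From the singleton clause (NOT e), e = false.
From the singleton clause (c), c = true.
But (NOT c) is also a unit clause — contradiction.
Either choice for b ends in contradiction.

UNSATISFIABLE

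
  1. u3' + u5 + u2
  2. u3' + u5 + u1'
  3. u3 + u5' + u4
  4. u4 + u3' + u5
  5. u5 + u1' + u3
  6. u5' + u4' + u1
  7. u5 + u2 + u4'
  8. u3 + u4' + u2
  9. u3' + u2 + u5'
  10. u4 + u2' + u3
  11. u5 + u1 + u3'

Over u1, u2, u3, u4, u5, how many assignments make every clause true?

There are 2^5 = 32 truth assignments over (u1, u2, u3, u4, u5).
Split on u2. With u2 = 1, the clauses containing u2 are satisfied and u2' drops from the rest; 5 of the 2^4 = 16 assignments to the other variables satisfy what remains.
With u2 = 0, by the same count on the reduced clause set, 1 assignment works.
Total: 5 + 1 = 6.

6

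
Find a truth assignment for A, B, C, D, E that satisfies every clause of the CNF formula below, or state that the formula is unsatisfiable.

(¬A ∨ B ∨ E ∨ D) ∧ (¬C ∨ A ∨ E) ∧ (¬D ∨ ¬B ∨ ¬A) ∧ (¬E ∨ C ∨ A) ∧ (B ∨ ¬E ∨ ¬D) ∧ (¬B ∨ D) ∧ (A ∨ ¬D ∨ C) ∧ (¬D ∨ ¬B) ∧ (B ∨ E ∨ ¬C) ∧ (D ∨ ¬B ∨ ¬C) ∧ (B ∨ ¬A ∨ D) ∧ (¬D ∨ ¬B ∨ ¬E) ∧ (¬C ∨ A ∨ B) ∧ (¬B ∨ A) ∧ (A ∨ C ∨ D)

A=True; B=False; C=False; D=True; E=False

Try B = False.
Try E = False.
Unit clause (¬C) forces C = False.
Try A = True.
Unit clause (D) forces D = True.
All clauses are satisfied.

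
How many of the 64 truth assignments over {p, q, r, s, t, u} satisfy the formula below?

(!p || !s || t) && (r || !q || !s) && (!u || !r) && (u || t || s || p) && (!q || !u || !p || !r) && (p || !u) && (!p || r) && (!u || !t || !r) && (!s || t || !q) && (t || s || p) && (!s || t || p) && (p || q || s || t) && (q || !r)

There are 2^6 = 64 truth assignments over (p, q, r, s, t, u).
Split on q. With q = true, the clauses containing q are satisfied and !q drops from the rest; 6 of the 2^5 = 32 assignments to the other variables satisfy what remains.
With q = false, by the same count on the reduced clause set, 2 assignments work.
(One model: p=F, q=F, r=F, s=F, t=T, u=F.)
Total: 6 + 2 = 8.

8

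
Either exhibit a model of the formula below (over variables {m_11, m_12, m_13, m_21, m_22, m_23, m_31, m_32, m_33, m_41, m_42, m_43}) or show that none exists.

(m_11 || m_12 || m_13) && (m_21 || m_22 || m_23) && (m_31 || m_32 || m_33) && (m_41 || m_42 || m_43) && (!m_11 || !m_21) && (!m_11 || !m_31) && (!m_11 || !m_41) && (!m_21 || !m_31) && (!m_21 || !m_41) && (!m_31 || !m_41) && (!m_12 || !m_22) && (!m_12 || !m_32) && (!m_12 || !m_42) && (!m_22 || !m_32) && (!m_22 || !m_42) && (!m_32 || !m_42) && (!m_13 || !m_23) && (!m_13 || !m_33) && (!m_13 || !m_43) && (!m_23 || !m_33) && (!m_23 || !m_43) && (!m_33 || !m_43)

Branch on m_11: set m_11 = false.
Branch on m_12: set m_12 = true.
Unit clause (!m_22) forces m_22 = false.
Unit clause (!m_32) forces m_32 = false.
Unit clause (!m_42) forces m_42 = false.
Branch on m_21: set m_21 = true.
Unit clause (!m_31) forces m_31 = false.
Unit clause (m_33) forces m_33 = true.
Unit clause (!m_41) forces m_41 = false.
Unit clause (m_43) forces m_43 = true.
But (!m_43) is also a unit clause — contradiction.
So m_21 must be the other value — set m_21 = false.
Unit clause (m_23) forces m_23 = true.
Unit clause (!m_13) forces m_13 = false.
Unit clause (!m_33) forces m_33 = false.
Unit clause (m_31) forces m_31 = true.
Unit clause (!m_41) forces m_41 = false.
Unit clause (m_43) forces m_43 = true.
But (!m_43) is also a unit clause — contradiction.
Neither m_21 = true nor m_21 = false works.
So m_12 must be the other value — set m_12 = false.
Unit clause (m_13) forces m_13 = true.
Unit clause (!m_23) forces m_23 = false.
Unit clause (!m_33) forces m_33 = false.
Unit clause (!m_43) forces m_43 = false.
Branch on m_21: set m_21 = true.
Unit clause (!m_31) forces m_31 = false.
Unit clause (m_32) forces m_32 = true.
Unit clause (!m_41) forces m_41 = false.
Unit clause (m_42) forces m_42 = true.
But (!m_42) is also a unit clause — contradiction.
So m_21 must be the other value — set m_21 = false.
Unit clause (m_22) forces m_22 = true.
Unit clause (!m_32) forces m_32 = false.
Unit clause (m_31) forces m_31 = true.
Unit clause (!m_41) forces m_41 = false.
Unit clause (m_42) forces m_42 = true.
But (!m_42) is also a unit clause — contradiction.
Neither m_21 = true nor m_21 = false works.
Neither m_12 = true nor m_12 = false works.
So m_11 must be the other value — set m_11 = true.
Unit clause (!m_21) forces m_21 = false.
Unit clause (!m_31) forces m_31 = false.
Unit clause (!m_41) forces m_41 = false.
Branch on m_22: set m_22 = true.
Unit clause (!m_12) forces m_12 = false.
Unit clause (!m_32) forces m_32 = false.
Unit clause (m_33) forces m_33 = true.
Unit clause (!m_42) forces m_42 = false.
Unit clause (m_43) forces m_43 = true.
But (!m_43) is also a unit clause — contradiction.
So m_22 must be the other value — set m_22 = false.
Unit clause (m_23) forces m_23 = true.
Unit clause (!m_13) forces m_13 = false.
Unit clause (!m_33) forces m_33 = false.
Unit clause (m_32) forces m_32 = true.
Unit clause (!m_12) forces m_12 = false.
Unit clause (!m_42) forces m_42 = false.
Unit clause (m_43) forces m_43 = true.
But (!m_43) is also a unit clause — contradiction.
Neither m_22 = true nor m_22 = false works.
Neither m_11 = true nor m_11 = false works.

UNSATISFIABLE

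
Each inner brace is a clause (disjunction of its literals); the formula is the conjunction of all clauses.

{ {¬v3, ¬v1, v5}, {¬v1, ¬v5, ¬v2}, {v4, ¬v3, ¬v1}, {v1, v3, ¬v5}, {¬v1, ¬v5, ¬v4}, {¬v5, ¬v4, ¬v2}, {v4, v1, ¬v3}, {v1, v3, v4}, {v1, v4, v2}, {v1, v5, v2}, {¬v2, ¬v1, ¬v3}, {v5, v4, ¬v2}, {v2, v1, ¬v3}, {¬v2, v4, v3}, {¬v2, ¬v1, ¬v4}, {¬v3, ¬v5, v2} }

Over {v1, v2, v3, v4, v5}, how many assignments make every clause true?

There are 2^5 = 32 truth assignments over (v1, v2, v3, v4, v5).
Split on v5. With v5 = True, the clauses containing v5 are satisfied and ¬v5 drops from the rest; 1 of the 2^4 = 16 assignments to the other variables satisfy what remains.
With v5 = False, by the same count on the reduced clause set, 4 assignments work.
(One model: v1=F, v2=T, v3=F, v4=T, v5=F.)
Total: 1 + 4 = 5.

5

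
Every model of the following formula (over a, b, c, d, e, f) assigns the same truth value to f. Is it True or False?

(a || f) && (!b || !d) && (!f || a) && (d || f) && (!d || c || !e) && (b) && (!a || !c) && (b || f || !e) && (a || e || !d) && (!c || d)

True

Suppose f = false.
Unit clause (a) forces a = true.
Unit clause (d) forces d = true.
Unit clause (!b) forces b = false.
That conflicts with the unit clause (b).
So every satisfying assignment has f = True.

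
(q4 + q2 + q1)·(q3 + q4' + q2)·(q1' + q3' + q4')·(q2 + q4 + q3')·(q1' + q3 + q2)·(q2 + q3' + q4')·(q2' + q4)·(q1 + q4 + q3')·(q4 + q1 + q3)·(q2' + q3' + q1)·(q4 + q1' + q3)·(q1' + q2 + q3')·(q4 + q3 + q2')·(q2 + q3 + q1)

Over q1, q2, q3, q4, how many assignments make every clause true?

2

There are 2^4 = 16 truth assignments over (q1, q2, q3, q4).
Check each against the 14 clauses (columns in the order q1, q2, q3, q4):
  F F F F  ✗ fails (q4 + q2 + q1)
  F F F T  ✗ fails (q3 + q4' + q2)
  F F T F  ✗ fails (q4 + q2 + q1)
  F F T T  ✗ fails (q2 + q3' + q4')
  F T F F  ✗ fails (q2' + q4)
  F T F T  ✓ satisfies all
  F T T F  ✗ fails (q2' + q4)
  F T T T  ✗ fails (q2' + q3' + q1)
  T F F F  ✗ fails (q1' + q3 + q2)
  T F F T  ✗ fails (q3 + q4' + q2)
  T F T F  ✗ fails (q2 + q4 + q3')
  T F T T  ✗ fails (q1' + q3' + q4')
  T T F F  ✗ fails (q2' + q4)
  T T F T  ✓ satisfies all
  T T T F  ✗ fails (q2' + q4)
  T T T T  ✗ fails (q1' + q3' + q4')
2 of the 16 rows are models.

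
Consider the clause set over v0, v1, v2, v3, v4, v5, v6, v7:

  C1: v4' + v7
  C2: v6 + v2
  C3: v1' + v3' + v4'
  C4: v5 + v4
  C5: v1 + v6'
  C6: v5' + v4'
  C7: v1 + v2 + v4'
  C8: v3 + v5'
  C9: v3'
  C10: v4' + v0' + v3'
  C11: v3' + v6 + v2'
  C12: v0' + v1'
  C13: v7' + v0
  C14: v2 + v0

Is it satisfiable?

Satisfiable

(v3') alone gives v3 = 0.
(v5') alone gives v5 = 0.
(v4) alone gives v4 = 1.
(v7) alone gives v7 = 1.
(v0) alone gives v0 = 1.
(v1') alone gives v1 = 0.
(v6') alone gives v6 = 0.
(v2) alone gives v2 = 1.
This assignment satisfies each clause.
A satisfying assignment: v0: 1,  v1: 0,  v2: 1,  v3: 0,  v4: 1,  v5: 0,  v6: 0,  v7: 1.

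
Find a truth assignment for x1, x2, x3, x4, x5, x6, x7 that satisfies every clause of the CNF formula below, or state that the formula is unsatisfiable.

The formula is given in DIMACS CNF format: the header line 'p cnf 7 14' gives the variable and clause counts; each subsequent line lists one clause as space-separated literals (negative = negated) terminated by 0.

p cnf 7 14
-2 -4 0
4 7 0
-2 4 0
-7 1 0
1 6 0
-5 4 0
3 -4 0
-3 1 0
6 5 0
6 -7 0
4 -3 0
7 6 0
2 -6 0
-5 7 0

UNSATISFIABLE

Suppose x2 = False.
Unit clause (¬x6) forces x6 = False.
Unit clause (x1) forces x1 = True.
Unit clause (x5) forces x5 = True.
Unit clause (x4) forces x4 = True.
Unit clause (x3) forces x3 = True.
Unit clause (¬x7) forces x7 = False.
That conflicts with the unit clause (x7).
So x2 must be the other value — set x2 = True.
Unit clause (¬x4) forces x4 = False.
That conflicts with the unit clause (x4).
Both values of x2 lead to a conflict.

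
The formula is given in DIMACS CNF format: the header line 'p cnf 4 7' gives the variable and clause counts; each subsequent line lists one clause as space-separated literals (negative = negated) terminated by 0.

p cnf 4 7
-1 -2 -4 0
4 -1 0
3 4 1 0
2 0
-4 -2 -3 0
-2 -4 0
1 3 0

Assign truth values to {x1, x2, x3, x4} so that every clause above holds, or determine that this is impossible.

From the singleton clause (x2), x2 = True.
From the singleton clause (¬x4), x4 = False.
From the singleton clause (¬x1), x1 = False.
From the singleton clause (x3), x3 = True.
All clauses are satisfied.

x1 ↦ False; x2 ↦ True; x3 ↦ True; x4 ↦ False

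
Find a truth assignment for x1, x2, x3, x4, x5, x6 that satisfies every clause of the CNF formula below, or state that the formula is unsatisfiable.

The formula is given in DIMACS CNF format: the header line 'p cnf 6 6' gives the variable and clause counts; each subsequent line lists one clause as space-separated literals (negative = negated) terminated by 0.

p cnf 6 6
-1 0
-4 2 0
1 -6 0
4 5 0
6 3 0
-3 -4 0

The clause (¬x1) is unit, so x1 = False.
The clause (¬x6) is unit, so x6 = False.
The clause (x3) is unit, so x3 = True.
The clause (¬x4) is unit, so x4 = False.
The clause (x5) is unit, so x5 = True.
Every clause is now satisfied; x2 is unconstrained.

x1: False; x2: False; x3: True; x4: False; x5: True; x6: False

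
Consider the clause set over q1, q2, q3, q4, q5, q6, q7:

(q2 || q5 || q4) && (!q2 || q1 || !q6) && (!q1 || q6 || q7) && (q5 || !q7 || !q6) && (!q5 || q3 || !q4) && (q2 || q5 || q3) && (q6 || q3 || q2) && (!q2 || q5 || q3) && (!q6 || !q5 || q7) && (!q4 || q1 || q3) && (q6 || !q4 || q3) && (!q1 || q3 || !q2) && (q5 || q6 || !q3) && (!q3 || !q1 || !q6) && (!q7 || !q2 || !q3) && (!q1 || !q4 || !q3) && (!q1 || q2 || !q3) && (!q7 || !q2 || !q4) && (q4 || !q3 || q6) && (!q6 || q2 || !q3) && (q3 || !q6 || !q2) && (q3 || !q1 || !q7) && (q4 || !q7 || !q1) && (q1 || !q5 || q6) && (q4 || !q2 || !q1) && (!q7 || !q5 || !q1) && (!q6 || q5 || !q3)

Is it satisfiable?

Yes, satisfiable

Branch on q2: set q2 = false.
Branch on q5: set q5 = true.
Branch on q3: set q3 = false.
Unit clause (!q4) forces q4 = false.
Unit clause (q6) forces q6 = true.
Unit clause (q7) forces q7 = true.
Unit clause (!q1) forces q1 = false.
This assignment satisfies each clause.
A satisfying assignment: q1=false, q2=false, q3=false, q4=false, q5=true, q6=true, q7=true.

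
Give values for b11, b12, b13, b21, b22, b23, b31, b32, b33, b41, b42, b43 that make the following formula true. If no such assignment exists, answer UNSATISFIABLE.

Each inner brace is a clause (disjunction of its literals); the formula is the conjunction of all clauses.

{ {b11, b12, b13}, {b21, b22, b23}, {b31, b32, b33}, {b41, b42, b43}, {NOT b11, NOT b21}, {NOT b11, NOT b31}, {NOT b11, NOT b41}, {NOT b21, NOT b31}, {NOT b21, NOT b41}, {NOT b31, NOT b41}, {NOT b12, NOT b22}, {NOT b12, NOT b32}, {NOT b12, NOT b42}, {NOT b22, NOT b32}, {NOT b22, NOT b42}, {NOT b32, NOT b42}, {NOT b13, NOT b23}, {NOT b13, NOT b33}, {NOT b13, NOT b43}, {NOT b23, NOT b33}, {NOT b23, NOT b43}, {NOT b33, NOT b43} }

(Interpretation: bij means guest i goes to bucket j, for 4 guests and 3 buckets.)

Try b11 = false.
Try b12 = true.
The clause (NOT b22) is unit, so b22 = false.
The clause (NOT b32) is unit, so b32 = false.
The clause (NOT b42) is unit, so b42 = false.
Try b21 = true.
The clause (NOT b31) is unit, so b31 = false.
The clause (b33) is unit, so b33 = true.
The clause (NOT b41) is unit, so b41 = false.
The clause (b43) is unit, so b43 = true.
That conflicts with the unit clause (NOT b43).
That branch fails; take b21 = false instead.
The clause (b23) is unit, so b23 = true.
The clause (NOT b13) is unit, so b13 = false.
The clause (NOT b33) is unit, so b33 = false.
The clause (b31) is unit, so b31 = true.
The clause (NOT b41) is unit, so b41 = false.
The clause (b43) is unit, so b43 = true.
That conflicts with the unit clause (NOT b43).
Either choice for b21 ends in contradiction.
That branch fails; take b12 = false instead.
The clause (b13) is unit, so b13 = true.
The clause (NOT b23) is unit, so b23 = false.
The clause (NOT b33) is unit, so b33 = false.
The clause (NOT b43) is unit, so b43 = false.
Try b21 = true.
The clause (NOT b31) is unit, so b31 = false.
The clause (b32) is unit, so b32 = true.
The clause (NOT b41) is unit, so b41 = false.
The clause (b42) is unit, so b42 = true.
That conflicts with the unit clause (NOT b42).
That branch fails; take b21 = false instead.
The clause (b22) is unit, so b22 = true.
The clause (NOT b32) is unit, so b32 = false.
The clause (b31) is unit, so b31 = true.
The clause (NOT b41) is unit, so b41 = false.
The clause (b42) is unit, so b42 = true.
That conflicts with the unit clause (NOT b42).
Either choice for b21 ends in contradiction.
Either choice for b12 ends in contradiction.
That branch fails; take b11 = true instead.
The clause (NOT b21) is unit, so b21 = false.
The clause (NOT b31) is unit, so b31 = false.
The clause (NOT b41) is unit, so b41 = false.
Try b22 = true.
The clause (NOT b12) is unit, so b12 = false.
The clause (NOT b32) is unit, so b32 = false.
The clause (b33) is unit, so b33 = true.
The clause (NOT b42) is unit, so b42 = false.
The clause (b43) is unit, so b43 = true.
That conflicts with the unit clause (NOT b43).
That branch fails; take b22 = false instead.
The clause (b23) is unit, so b23 = true.
The clause (NOT b13) is unit, so b13 = false.
The clause (NOT b33) is unit, so b33 = false.
The clause (b32) is unit, so b32 = true.
The clause (NOT b12) is unit, so b12 = false.
The clause (NOT b42) is unit, so b42 = false.
The clause (b43) is unit, so b43 = true.
That conflicts with the unit clause (NOT b43).
Either choice for b22 ends in contradiction.
Either choice for b11 ends in contradiction.

UNSATISFIABLE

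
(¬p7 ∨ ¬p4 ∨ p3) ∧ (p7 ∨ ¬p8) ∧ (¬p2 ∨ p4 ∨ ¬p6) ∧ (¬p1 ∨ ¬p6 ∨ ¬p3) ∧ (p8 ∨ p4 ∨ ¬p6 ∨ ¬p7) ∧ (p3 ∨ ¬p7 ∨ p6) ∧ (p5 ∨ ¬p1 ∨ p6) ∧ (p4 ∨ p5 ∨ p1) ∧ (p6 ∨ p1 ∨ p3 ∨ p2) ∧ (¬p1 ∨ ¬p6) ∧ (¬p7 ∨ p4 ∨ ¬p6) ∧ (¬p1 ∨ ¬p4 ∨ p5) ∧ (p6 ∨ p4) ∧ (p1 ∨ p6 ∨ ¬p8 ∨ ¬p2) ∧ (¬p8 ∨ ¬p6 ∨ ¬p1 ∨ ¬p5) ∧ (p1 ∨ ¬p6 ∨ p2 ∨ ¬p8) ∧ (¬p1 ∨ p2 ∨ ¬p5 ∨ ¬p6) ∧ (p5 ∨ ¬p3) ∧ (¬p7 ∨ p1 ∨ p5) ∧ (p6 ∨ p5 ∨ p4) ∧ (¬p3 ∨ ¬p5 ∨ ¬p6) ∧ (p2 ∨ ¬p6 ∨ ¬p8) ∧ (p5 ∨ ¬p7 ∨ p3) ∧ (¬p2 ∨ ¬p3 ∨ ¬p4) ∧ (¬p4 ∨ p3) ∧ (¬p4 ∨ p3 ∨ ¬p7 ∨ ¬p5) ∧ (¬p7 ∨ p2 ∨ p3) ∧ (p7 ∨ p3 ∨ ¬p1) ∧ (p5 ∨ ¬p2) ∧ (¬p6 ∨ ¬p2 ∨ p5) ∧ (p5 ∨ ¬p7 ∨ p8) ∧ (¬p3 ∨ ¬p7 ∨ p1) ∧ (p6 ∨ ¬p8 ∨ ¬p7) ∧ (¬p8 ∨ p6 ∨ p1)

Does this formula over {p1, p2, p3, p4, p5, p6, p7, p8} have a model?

Branch on p7: set p7 = False.
Unit clause (¬p8) forces p8 = False.
Branch on p1: set p1 = True.
Unit clause (¬p6) forces p6 = False.
Unit clause (p5) forces p5 = True.
Unit clause (p4) forces p4 = True.
Unit clause (p3) forces p3 = True.
Unit clause (¬p2) forces p2 = False.
All clauses are satisfied.
A satisfying assignment: p1=True; p2=False; p3=True; p4=True; p5=True; p6=False; p7=False; p8=False.

Satisfiable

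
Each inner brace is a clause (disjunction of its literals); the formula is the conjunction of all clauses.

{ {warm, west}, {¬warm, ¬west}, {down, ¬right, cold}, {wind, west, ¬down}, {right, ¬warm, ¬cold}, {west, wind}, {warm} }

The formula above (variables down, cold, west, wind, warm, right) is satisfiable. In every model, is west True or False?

Suppose west = True.
Unit clause (¬warm) forces warm = False.
But (warm) is also a unit clause — contradiction.
So every satisfying assignment has west = False.

False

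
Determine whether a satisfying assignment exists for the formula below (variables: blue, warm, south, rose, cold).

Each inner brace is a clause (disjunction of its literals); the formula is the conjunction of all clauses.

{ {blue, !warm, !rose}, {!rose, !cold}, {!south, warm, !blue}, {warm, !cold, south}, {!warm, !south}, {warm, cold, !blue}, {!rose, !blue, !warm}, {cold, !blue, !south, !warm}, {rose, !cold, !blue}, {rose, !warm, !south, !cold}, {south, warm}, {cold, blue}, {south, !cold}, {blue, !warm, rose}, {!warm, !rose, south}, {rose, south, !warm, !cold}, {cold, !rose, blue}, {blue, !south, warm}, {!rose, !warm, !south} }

Yes

Case rose = false:
Case warm = true:
Unit clause (!south) forces south = false.
Unit clause (!cold) forces cold = false.
Unit clause (blue) forces blue = true.
Every clause now holds.
A satisfying assignment: blue=true,  warm=true,  south=false,  rose=false,  cold=false.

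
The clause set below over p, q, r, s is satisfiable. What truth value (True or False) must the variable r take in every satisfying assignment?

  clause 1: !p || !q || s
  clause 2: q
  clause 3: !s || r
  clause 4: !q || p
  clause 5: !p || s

Suppose r = false.
From the singleton clause (q), q = true.
From the singleton clause (!s), s = false.
From the singleton clause (!p), p = false.
Now (p) is unsatisfied and unit — conflict.
So every satisfying assignment has r = True.

True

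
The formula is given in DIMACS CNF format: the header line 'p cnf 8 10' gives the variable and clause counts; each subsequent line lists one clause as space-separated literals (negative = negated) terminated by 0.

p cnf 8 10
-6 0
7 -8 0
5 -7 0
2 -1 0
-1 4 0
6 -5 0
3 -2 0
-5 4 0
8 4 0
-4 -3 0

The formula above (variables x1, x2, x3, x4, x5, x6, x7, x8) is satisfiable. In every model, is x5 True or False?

False

Suppose x5 = True.
(¬x6) alone gives x6 = False.
But (x6) is also a unit clause — contradiction.
So every satisfying assignment has x5 = False.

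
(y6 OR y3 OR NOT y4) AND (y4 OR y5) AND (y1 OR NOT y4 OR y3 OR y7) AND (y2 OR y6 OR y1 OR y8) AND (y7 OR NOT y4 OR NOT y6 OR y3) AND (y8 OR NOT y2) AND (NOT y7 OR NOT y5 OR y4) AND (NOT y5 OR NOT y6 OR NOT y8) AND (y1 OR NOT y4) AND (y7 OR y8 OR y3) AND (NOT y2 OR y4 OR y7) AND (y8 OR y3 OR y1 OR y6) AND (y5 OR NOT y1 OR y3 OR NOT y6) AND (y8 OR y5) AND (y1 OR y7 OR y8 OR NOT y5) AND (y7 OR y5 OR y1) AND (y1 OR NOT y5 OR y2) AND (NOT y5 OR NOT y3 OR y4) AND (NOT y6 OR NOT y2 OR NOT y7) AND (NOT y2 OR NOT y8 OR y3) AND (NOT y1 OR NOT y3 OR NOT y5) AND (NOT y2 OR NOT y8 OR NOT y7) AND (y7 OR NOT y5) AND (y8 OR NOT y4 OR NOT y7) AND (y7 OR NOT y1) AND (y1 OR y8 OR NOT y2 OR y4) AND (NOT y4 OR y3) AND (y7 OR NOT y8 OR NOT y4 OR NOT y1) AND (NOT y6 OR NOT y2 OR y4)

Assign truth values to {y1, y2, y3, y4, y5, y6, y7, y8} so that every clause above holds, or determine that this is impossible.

Branch on y4: set y4 = true.
(y1) alone gives y1 = true.
(y7) alone gives y7 = true.
(y8) alone gives y8 = true.
(NOT y2) alone gives y2 = false.
(y3) alone gives y3 = true.
(NOT y5) alone gives y5 = false.
Every clause is now satisfied; y6 is unconstrained.

y1 ↦ true; y2 ↦ false; y3 ↦ true; y4 ↦ true; y5 ↦ false; y6 ↦ true; y7 ↦ true; y8 ↦ true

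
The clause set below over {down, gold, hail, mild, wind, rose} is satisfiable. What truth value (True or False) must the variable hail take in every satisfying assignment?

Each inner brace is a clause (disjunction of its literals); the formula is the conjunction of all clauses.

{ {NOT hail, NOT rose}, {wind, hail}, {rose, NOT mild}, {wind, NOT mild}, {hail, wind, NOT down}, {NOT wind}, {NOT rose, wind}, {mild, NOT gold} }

Suppose hail = false.
From the singleton clause (wind), wind = true.
But (NOT wind) is also a unit clause — contradiction.
So every satisfying assignment has hail = True.

True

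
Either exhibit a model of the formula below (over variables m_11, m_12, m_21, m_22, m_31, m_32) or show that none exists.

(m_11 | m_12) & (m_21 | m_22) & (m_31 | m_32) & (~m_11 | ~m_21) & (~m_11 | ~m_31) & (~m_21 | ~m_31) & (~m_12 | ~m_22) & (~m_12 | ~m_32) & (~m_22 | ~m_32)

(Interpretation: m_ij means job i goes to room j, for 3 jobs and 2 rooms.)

UNSATISFIABLE

Branch on m_11: set m_11 = 1.
The clause (~m_21) is unit, so m_21 = 0.
The clause (m_22) is unit, so m_22 = 1.
The clause (~m_31) is unit, so m_31 = 0.
The clause (m_32) is unit, so m_32 = 1.
Now (~m_32) is unsatisfied and unit — conflict.
So m_11 must be the other value — set m_11 = 0.
The clause (m_12) is unit, so m_12 = 1.
The clause (~m_22) is unit, so m_22 = 0.
The clause (m_21) is unit, so m_21 = 1.
The clause (~m_31) is unit, so m_31 = 0.
The clause (m_32) is unit, so m_32 = 1.
Now (~m_32) is unsatisfied and unit — conflict.
Either choice for m_11 ends in contradiction.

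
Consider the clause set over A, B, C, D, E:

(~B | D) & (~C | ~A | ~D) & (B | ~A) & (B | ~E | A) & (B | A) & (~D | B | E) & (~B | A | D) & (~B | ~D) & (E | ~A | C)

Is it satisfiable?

No, unsatisfiable

Try B = 0.
The clause (~A) is unit, so A = 0.
Now (A) is unsatisfied and unit — conflict.
That branch fails; take B = 1 instead.
The clause (D) is unit, so D = 1.
Now (~D) is unsatisfied and unit — conflict.
Either choice for B ends in contradiction.
No assignment satisfies every clause.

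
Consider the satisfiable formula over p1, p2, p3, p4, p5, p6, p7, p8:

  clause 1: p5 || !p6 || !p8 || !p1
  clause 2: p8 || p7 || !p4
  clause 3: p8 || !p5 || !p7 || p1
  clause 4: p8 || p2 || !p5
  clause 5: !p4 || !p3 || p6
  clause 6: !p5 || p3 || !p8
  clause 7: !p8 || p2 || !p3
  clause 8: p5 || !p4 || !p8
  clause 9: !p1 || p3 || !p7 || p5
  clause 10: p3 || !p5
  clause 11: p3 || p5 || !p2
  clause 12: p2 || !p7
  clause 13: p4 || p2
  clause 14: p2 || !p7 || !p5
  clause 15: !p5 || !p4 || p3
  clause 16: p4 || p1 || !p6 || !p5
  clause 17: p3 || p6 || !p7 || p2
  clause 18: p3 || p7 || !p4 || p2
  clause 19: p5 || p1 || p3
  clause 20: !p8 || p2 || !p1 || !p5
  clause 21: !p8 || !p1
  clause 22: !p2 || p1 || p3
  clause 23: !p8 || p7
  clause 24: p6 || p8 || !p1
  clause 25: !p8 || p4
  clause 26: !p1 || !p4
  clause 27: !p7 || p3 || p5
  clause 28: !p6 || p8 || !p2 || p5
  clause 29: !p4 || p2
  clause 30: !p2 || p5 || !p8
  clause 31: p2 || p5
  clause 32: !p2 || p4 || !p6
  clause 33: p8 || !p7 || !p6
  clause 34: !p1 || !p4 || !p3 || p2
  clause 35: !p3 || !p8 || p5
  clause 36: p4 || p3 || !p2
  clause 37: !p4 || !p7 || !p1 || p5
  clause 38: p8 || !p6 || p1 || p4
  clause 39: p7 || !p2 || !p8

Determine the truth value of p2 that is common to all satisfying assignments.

Suppose p2 = false.
(!p7) alone gives p7 = false.
(p4) alone gives p4 = true.
That conflicts with the unit clause (!p4).
So every satisfying assignment has p2 = True.

True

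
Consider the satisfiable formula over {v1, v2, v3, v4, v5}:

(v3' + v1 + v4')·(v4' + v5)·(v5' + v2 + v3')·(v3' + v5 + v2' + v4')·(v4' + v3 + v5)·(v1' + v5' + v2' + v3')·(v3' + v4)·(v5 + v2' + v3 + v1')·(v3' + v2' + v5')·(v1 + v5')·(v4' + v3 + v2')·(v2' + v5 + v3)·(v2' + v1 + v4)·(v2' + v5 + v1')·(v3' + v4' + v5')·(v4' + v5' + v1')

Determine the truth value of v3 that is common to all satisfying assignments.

Suppose v3 = 1.
(v4) alone gives v4 = 1.
(v1) alone gives v1 = 1.
(v5) alone gives v5 = 1.
But (v5') is also a unit clause — contradiction.
So every satisfying assignment has v3 = False.

False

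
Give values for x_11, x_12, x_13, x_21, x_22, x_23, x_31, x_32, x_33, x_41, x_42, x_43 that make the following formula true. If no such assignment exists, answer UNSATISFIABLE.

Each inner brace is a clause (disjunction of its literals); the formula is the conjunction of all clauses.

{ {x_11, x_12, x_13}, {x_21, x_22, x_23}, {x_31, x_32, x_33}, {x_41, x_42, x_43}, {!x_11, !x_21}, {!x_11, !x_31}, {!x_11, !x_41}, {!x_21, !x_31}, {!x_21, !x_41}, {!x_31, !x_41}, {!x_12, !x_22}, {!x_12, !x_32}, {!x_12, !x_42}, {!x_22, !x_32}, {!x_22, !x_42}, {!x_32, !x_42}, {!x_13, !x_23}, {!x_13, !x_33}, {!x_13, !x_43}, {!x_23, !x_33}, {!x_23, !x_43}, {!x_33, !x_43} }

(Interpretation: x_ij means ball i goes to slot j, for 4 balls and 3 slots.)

UNSATISFIABLE

Case x_11 = false:
Case x_12 = true:
(!x_22) alone gives x_22 = false.
(!x_32) alone gives x_32 = false.
(!x_42) alone gives x_42 = false.
Case x_21 = true:
(!x_31) alone gives x_31 = false.
(x_33) alone gives x_33 = true.
(!x_41) alone gives x_41 = false.
(x_43) alone gives x_43 = true.
But (!x_43) is also a unit clause — contradiction.
Undo x_21 and try x_21 = false.
(x_23) alone gives x_23 = true.
(!x_13) alone gives x_13 = false.
(!x_33) alone gives x_33 = false.
(x_31) alone gives x_31 = true.
(!x_41) alone gives x_41 = false.
(x_43) alone gives x_43 = true.
But (!x_43) is also a unit clause — contradiction.
Both values of x_21 lead to a conflict.
Undo x_12 and try x_12 = false.
(x_13) alone gives x_13 = true.
(!x_23) alone gives x_23 = false.
(!x_33) alone gives x_33 = false.
(!x_43) alone gives x_43 = false.
Case x_21 = true:
(!x_31) alone gives x_31 = false.
(x_32) alone gives x_32 = true.
(!x_41) alone gives x_41 = false.
(x_42) alone gives x_42 = true.
But (!x_42) is also a unit clause — contradiction.
Undo x_21 and try x_21 = false.
(x_22) alone gives x_22 = true.
(!x_32) alone gives x_32 = false.
(x_31) alone gives x_31 = true.
(!x_41) alone gives x_41 = false.
(x_42) alone gives x_42 = true.
But (!x_42) is also a unit clause — contradiction.
Both values of x_21 lead to a conflict.
Both values of x_12 lead to a conflict.
Undo x_11 and try x_11 = true.
(!x_21) alone gives x_21 = false.
(!x_31) alone gives x_31 = false.
(!x_41) alone gives x_41 = false.
Case x_22 = true:
(!x_12) alone gives x_12 = false.
(!x_32) alone gives x_32 = false.
(x_33) alone gives x_33 = true.
(!x_42) alone gives x_42 = false.
(x_43) alone gives x_43 = true.
But (!x_43) is also a unit clause — contradiction.
Undo x_22 and try x_22 = false.
(x_23) alone gives x_23 = true.
(!x_13) alone gives x_13 = false.
(!x_33) alone gives x_33 = false.
(x_32) alone gives x_32 = true.
(!x_12) alone gives x_12 = false.
(!x_42) alone gives x_42 = false.
(x_43) alone gives x_43 = true.
But (!x_43) is also a unit clause — contradiction.
Both values of x_22 lead to a conflict.
Both values of x_11 lead to a conflict.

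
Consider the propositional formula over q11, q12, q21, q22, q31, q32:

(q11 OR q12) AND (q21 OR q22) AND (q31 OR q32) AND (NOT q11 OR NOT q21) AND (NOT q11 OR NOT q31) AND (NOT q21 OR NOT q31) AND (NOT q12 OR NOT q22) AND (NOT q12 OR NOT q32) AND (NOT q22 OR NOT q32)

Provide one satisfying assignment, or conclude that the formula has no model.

Try q11 = true.
From the singleton clause (NOT q21), q21 = false.
From the singleton clause (q22), q22 = true.
From the singleton clause (NOT q31), q31 = false.
From the singleton clause (q32), q32 = true.
Now (NOT q32) is unsatisfied and unit — conflict.
So q11 must be the other value — set q11 = false.
From the singleton clause (q12), q12 = true.
From the singleton clause (NOT q22), q22 = false.
From the singleton clause (q21), q21 = true.
From the singleton clause (NOT q31), q31 = false.
From the singleton clause (q32), q32 = true.
Now (NOT q32) is unsatisfied and unit — conflict.
Neither q11 = true nor q11 = false works.

UNSATISFIABLE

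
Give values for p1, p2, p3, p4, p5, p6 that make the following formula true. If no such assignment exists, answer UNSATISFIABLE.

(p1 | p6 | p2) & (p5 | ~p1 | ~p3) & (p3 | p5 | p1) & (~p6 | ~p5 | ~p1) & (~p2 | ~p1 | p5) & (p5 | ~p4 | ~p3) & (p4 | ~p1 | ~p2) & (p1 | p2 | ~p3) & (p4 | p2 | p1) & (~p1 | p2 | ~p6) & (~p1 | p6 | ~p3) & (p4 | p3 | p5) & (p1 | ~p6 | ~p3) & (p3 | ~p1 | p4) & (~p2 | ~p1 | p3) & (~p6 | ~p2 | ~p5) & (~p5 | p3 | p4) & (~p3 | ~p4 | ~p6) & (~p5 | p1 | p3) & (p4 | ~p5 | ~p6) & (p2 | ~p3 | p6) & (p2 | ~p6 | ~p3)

p1: 0; p2: 1; p3: 1; p4: 0; p5: 1; p6: 0

Suppose p1 = 0.
Suppose p6 = 0.
(p2) alone gives p2 = 1.
Suppose p3 = 1.
Suppose p5 = 1.
All clauses hold; p4 can take either value.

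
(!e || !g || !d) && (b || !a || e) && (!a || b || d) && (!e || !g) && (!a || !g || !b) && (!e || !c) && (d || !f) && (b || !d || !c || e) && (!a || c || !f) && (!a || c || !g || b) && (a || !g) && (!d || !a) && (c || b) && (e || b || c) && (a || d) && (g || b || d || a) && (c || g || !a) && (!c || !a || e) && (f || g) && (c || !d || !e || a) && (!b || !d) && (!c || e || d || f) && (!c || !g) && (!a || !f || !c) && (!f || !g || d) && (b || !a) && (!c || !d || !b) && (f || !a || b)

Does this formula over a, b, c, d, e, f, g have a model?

Unsatisfiable

Branch on e: set e = false.
Branch on b: set b = true.
From the singleton clause (!d), d = false.
From the singleton clause (!f), f = false.
From the singleton clause (a), a = true.
From the singleton clause (!g), g = false.
But (g) is also a unit clause — contradiction.
So b must be the other value — set b = false.
From the singleton clause (!a), a = false.
From the singleton clause (!g), g = false.
From the singleton clause (c), c = true.
From the singleton clause (!d), d = false.
But (d) is also a unit clause — contradiction.
Both values of b lead to a conflict.
So e must be the other value — set e = true.
From the singleton clause (!g), g = false.
From the singleton clause (!c), c = false.
From the singleton clause (b), b = true.
From the singleton clause (!a), a = false.
From the singleton clause (d), d = true.
But (!d) is also a unit clause — contradiction.
Both values of e lead to a conflict.
No assignment satisfies every clause.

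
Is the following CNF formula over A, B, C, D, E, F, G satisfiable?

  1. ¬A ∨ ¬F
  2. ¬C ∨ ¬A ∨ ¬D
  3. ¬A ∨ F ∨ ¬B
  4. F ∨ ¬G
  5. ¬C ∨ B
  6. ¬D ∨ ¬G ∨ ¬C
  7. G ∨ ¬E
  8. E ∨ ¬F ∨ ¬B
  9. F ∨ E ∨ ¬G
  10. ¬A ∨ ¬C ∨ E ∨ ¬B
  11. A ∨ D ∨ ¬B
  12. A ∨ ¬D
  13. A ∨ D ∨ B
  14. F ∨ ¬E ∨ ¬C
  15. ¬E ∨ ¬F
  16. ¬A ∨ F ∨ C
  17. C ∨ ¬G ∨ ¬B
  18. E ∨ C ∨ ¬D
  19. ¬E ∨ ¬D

Branch on A: set A = False.
From the singleton clause (¬D), D = False.
From the singleton clause (¬B), B = False.
But (B) is also a unit clause — contradiction.
So A must be the other value — set A = True.
From the singleton clause (¬F), F = False.
From the singleton clause (¬B), B = False.
From the singleton clause (¬G), G = False.
From the singleton clause (¬C), C = False.
But (C) is also a unit clause — contradiction.
Neither A = True nor A = False works.
No assignment satisfies every clause.

Unsatisfiable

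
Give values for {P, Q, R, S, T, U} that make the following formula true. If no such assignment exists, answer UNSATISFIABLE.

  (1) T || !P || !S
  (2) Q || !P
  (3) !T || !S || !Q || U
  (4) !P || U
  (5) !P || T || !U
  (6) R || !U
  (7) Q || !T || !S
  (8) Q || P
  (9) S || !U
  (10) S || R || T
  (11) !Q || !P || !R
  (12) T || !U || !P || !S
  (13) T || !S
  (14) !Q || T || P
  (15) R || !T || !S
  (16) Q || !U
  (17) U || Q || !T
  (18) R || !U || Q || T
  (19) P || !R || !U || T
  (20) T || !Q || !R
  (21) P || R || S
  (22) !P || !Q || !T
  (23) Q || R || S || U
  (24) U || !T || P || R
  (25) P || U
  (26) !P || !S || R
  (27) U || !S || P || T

Try Q = true.
Try P = false.
Unit clause (T) forces T = true.
Unit clause (U) forces U = true.
Unit clause (R) forces R = true.
Unit clause (S) forces S = true.
All clauses are satisfied.

P=false, Q=true, R=true, S=true, T=true, U=true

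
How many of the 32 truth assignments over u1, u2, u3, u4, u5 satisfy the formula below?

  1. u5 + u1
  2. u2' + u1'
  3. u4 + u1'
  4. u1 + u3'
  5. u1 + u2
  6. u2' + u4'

5

There are 2^5 = 32 truth assignments over (u1, u2, u3, u4, u5).
Split on u1. With u1 = 1, the clauses containing u1 are satisfied and u1' drops from the rest; 4 of the 2^4 = 16 assignments to the other variables satisfy what remains.
With u1 = 0, by the same count on the reduced clause set, 1 assignment works.
Total: 4 + 1 = 5.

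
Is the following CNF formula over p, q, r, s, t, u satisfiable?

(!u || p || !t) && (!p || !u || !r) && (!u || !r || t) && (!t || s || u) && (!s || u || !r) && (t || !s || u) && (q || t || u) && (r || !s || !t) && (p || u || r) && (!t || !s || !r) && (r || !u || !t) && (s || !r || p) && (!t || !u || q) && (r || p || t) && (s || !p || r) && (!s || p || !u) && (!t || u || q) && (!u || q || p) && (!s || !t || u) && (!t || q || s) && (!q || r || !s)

Yes, satisfiable

Suppose u = true.
Suppose p = true.
(!r) alone gives r = false.
(!t) alone gives t = false.
(s) alone gives s = true.
(!q) alone gives q = false.
All clauses are satisfied.
A satisfying assignment: p ↦ true, q ↦ false, r ↦ false, s ↦ true, t ↦ false, u ↦ true.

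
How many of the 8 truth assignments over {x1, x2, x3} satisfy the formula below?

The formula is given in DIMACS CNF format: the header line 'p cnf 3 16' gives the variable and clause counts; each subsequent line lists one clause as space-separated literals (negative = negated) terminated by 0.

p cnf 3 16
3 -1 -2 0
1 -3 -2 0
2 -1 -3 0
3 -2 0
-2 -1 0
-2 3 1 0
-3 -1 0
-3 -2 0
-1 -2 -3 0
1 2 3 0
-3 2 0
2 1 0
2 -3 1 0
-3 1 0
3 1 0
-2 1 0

There are 2^3 = 8 truth assignments over (x1, x2, x3).
Split on x3. With x3 = True, the clauses containing x3 are satisfied and ¬x3 drops from the rest; 0 of the 2^2 = 4 assignments to the other variables satisfy what remains.
With x3 = False, by the same count on the reduced clause set, 1 assignment works.
(One model: x1=T, x2=F, x3=F.)
Total: 0 + 1 = 1.

1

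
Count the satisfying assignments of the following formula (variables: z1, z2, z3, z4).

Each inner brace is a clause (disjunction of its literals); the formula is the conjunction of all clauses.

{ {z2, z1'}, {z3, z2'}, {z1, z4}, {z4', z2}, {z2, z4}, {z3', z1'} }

1

There are 2^4 = 16 truth assignments over (z1, z2, z3, z4).
Check each against the 6 clauses (columns in the order z1, z2, z3, z4):
  F F F F  ✗ fails (z1 + z4)
  F F F T  ✗ fails (z4' + z2)
  F F T F  ✗ fails (z1 + z4)
  F F T T  ✗ fails (z4' + z2)
  F T F F  ✗ fails (z3 + z2')
  F T F T  ✗ fails (z3 + z2')
  F T T F  ✗ fails (z1 + z4)
  F T T T  ✓ satisfies all
  T F F F  ✗ fails (z2 + z1')
  T F F T  ✗ fails (z2 + z1')
  T F T F  ✗ fails (z2 + z1')
  T F T T  ✗ fails (z2 + z1')
  T T F F  ✗ fails (z3 + z2')
  T T F T  ✗ fails (z3 + z2')
  T T T F  ✗ fails (z3' + z1')
  T T T T  ✗ fails (z3' + z1')
1 of the 16 rows is a model.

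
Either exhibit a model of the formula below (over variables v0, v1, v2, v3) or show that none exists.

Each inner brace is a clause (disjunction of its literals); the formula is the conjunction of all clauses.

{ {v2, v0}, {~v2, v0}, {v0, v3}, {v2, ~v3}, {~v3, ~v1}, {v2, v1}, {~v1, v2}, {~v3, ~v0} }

Branch on v2: set v2 = 1.
From the singleton clause (v0), v0 = 1.
From the singleton clause (~v3), v3 = 0.
All clauses hold; v1 can take either value.

v0 ↦ 1, v1 ↦ 1, v2 ↦ 1, v3 ↦ 0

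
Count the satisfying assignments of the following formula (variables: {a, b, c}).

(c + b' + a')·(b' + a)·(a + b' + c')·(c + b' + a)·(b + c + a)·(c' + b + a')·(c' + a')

There are 2^3 = 8 truth assignments over (a, b, c).
Check each against the 7 clauses (columns in the order a, b, c):
  F F F  ✗ fails (b + c + a)
  F F T  ✓ satisfies all
  F T F  ✗ fails (b' + a)
  F T T  ✗ fails (b' + a)
  T F F  ✓ satisfies all
  T F T  ✗ fails (c' + b + a')
  T T F  ✗ fails (c + b' + a')
  T T T  ✗ fails (c' + a')
2 of the 8 rows are models.

2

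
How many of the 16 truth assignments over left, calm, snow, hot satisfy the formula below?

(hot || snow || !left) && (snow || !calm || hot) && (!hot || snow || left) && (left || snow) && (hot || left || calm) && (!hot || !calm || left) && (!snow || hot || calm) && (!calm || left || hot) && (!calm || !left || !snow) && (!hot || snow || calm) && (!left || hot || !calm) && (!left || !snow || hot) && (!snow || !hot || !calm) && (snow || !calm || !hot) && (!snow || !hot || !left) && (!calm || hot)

1

There are 2^4 = 16 truth assignments over (left, calm, snow, hot).
Split on calm. With calm = true, the clauses containing calm are satisfied and !calm drops from the rest; 0 of the 2^3 = 8 assignments to the other variables satisfy what remains.
With calm = false, by the same count on the reduced clause set, 1 assignment works.
(One model: left=F, calm=F, snow=T, hot=T.)
Total: 0 + 1 = 1.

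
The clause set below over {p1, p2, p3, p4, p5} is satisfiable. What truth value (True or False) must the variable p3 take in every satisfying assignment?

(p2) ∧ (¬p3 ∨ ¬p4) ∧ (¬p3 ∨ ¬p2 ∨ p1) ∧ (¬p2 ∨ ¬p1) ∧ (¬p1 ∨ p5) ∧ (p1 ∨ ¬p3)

False

Suppose p3 = True.
From the singleton clause (p2), p2 = True.
From the singleton clause (¬p4), p4 = False.
From the singleton clause (p1), p1 = True.
That conflicts with the unit clause (¬p1).
So every satisfying assignment has p3 = False.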